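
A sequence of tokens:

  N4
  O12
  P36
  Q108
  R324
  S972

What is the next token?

Letter goes N, O, P, Q, R, S → T (letters move forward 1 place in the alphabet).
Second component: ×3 each step, so 4, 12, 36, 108, 324, 972 → 2916.
Combining the parts gives T2916.

T2916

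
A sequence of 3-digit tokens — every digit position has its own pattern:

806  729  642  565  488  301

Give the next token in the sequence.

For the first digit, −1 each step, mod 10: 8, 7, 6, 5, 4, 3 → 2.
Second digit: +2 each step, mod 10; 0, 2, 4, 6, 8, 0 → 2.
Third digit goes 6, 9, 2, 5, 8, 1 → 4 (+3 each step, mod 10).
Putting it together: 224.

224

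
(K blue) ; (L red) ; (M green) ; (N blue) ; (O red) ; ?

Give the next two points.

Letter: letters move forward 1 place in the alphabet, so K, L, M, N, O → P → Q.
For the colour, repeats blue → red → green: blue, red, green, blue, red → green → blue.
Putting the parts together: (P green) and then (Q blue).

(P green), (Q blue)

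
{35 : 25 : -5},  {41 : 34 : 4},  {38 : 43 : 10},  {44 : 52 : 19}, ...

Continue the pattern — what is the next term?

First component: alternating steps +6, −3, +6, −3, …; 35, 41, 38, 44 → 41.
Second component goes 25, 34, 43, 52 → 61 (+9 each step).
Third component — alternating steps +9, +6, +9, +6, …: -5, 4, 10, 19 → 25.
Putting it together: {41 : 61 : 25}.

{41 : 61 : 25}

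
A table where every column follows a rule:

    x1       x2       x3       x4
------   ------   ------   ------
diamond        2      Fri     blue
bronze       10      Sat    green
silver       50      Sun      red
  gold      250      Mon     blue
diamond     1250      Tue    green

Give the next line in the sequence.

bronze  6250  Wed  red

Column x1: diamond, bronze, silver, gold, diamond → bronze (repeats diamond → bronze → silver → gold).
Column x2: 2, 10, 50, 250, 1250 → 6250 (×5 each step).
Column x3: Fri, Sat, Sun, Mon, Tue → Wed (runs through the weekdays Mon→Sun).
Column x4: repeats blue → green → red; blue, green, red, blue, green → red.
Putting it together: bronze  6250  Wed  red.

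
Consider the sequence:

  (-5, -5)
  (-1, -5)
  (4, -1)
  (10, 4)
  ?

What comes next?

(17, 10)

First slot: differences are 4, 5, 6, … (increasing by 1 each time), so -5, -1, 4, 10 → 17.
Second slot: -5, -5, -1, 4 → 10 (always the previous value of the first slot).
Putting it together: (17, 10).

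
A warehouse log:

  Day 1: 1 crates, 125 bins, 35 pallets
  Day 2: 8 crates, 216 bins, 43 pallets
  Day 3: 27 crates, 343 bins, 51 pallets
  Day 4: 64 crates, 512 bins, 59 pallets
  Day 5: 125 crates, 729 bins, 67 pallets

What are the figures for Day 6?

216 crates, 1000 bins, 75 pallets

Crates: perfect cubes: 1³, 2³, 3³, …; 1, 8, 27, 64, 125 → 216.
Bins: perfect cubes: 5³, 6³, 7³, …; 125, 216, 343, 512, 729 → 1000.
Pallets: 35, 43, 51, 59, 67 → 75 (+8 each step).
Combining the parts gives 216 crates, 1000 bins, 75 pallets.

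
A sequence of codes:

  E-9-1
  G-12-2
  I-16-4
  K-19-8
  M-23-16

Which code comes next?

Letter: E, G, I, K, M → O (letters move forward 2 places in the alphabet).
Second component: alternating steps +3, +4, +3, +4, …, so 9, 12, 16, 19, 23 → 26.
Third component: ×2 each step; 1, 2, 4, 8, 16 → 32.
So the next code is O-26-32.

O-26-32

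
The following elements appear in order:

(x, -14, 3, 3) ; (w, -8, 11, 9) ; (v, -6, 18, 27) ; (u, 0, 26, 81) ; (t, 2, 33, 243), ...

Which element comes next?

Letter goes x, w, v, u, t → s (letters move back 1 place in the alphabet).
Second coordinate — alternating steps +6, +2, +6, +2, …: -14, -8, -6, 0, 2 → 8.
Third coordinate: alternating steps +8, +7, +8, +7, …; 3, 11, 18, 26, 33 → 41.
Fourth coordinate: ×3 each step, so 3, 9, 27, 81, 243 → 729.
So the next element is (s, 8, 41, 729).

(s, 8, 41, 729)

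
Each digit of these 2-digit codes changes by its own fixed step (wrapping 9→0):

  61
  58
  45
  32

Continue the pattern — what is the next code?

29

First digit goes 6, 5, 4, 3 → 2 (−1 each step, mod 10).
Second digit: −3 each step, mod 10; 1, 8, 5, 2 → 9.
Putting it together: 29.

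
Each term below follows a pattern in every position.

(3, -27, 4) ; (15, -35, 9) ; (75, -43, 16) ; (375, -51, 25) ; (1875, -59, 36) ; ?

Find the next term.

First coordinate: ×5 each step, so 3, 15, 75, 375, 1875 → 9375.
For the second coordinate, −8 each step: -27, -35, -43, -51, -59 → -67.
Third coordinate: perfect squares: 2², 3², 4², …, so 4, 9, 16, 25, 36 → 49.
Combining the parts gives (9375, -67, 49).

(9375, -67, 49)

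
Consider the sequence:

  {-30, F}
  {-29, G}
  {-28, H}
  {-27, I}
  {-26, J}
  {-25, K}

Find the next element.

{-24, L}

First coordinate: +1 each step, so -30, -29, -28, -27, -26, -25 → -24.
Letter: letters move forward 1 place in the alphabet, so F, G, H, I, J, K → L.
Putting it together: {-24, L}.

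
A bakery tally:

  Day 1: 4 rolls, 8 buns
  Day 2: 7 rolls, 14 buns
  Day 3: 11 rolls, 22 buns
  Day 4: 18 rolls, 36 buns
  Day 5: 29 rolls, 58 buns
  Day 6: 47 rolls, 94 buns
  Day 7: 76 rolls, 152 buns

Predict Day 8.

Rolls — each term is the sum of the two before it: 4, 7, 11, 18, 29, 47, 76 → 123.
Buns: always 2 × the rolls, so 8, 14, 22, 36, 58, 94, 152 → 246.
Putting it together: 123 rolls, 246 buns.

123 rolls, 246 buns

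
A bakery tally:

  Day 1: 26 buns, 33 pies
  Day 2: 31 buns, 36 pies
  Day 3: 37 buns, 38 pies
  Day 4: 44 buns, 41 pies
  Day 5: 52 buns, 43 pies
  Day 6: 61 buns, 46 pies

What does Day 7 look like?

Buns — differences are 5, 6, 7, … (increasing by 1 each time): 26, 31, 37, 44, 52, 61 → 71.
Pies — alternating steps +3, +2, +3, +2, …: 33, 36, 38, 41, 43, 46 → 48.
Putting it together: 71 buns, 48 pies.

71 buns, 48 pies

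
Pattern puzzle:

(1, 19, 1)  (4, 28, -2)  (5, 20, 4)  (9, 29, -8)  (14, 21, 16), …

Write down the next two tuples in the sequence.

(23, 30, -32), (37, 22, 64)

First entry — each term is the sum of the two before it: 1, 4, 5, 9, 14 → 23 → 37.
Second entry: alternating steps +9, −8, +9, −8, …, so 19, 28, 20, 29, 21 → 30 → 22.
For the third entry, ×(-2) each step: 1, -2, 4, -8, 16 → -32 → 64.
Putting the parts together: (23, 30, -32) and then (37, 22, 64).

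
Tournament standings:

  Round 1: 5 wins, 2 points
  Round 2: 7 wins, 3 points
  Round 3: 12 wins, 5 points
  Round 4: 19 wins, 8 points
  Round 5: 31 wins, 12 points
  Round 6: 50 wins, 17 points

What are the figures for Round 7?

Wins — each term is the sum of the two before it: 5, 7, 12, 19, 31, 50 → 81.
Points goes 2, 3, 5, 8, 12, 17 → 23 (differences are 1, 2, 3, … (increasing by 1 each time)).
So the next row is 81 wins, 23 points.

81 wins, 23 points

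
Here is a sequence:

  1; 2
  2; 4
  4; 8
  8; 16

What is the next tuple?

16; 32

First slot: ×2 each step, so 1, 2, 4, 8 → 16.
Second slot: ×2 each step; 2, 4, 8, 16 → 32.
Putting it together: 16; 32.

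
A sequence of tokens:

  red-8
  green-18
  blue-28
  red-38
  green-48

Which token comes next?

blue-58

Colour: red, green, blue, red, green → blue (repeats red → green → blue).
Second component: +10 each step; 8, 18, 28, 38, 48 → 58.
So the next token is blue-58.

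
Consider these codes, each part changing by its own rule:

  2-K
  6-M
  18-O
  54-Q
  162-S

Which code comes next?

486-U

First component — ×3 each step: 2, 6, 18, 54, 162 → 486.
Letter: K, M, O, Q, S → U (letters move forward 2 places in the alphabet).
Combining the parts gives 486-U.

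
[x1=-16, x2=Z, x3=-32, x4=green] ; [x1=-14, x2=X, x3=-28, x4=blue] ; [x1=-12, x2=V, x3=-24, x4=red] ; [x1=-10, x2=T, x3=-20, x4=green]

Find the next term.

X1: -16, -14, -12, -10 → -8 (+2 each step).
X2 — letters move back 2 places in the alphabet: Z, X, V, T → R.
X3: always 2 × the x1; -32, -28, -24, -20 → -16.
X4: repeats green → blue → red; green, blue, red, green → blue.
Combining the parts gives [x1=-8, x2=R, x3=-16, x4=blue].

[x1=-8, x2=R, x3=-16, x4=blue]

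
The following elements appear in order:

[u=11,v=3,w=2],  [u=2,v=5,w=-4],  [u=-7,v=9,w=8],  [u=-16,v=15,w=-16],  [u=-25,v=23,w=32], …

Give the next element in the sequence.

U: −9 each step, so 11, 2, -7, -16, -25 → -34.
V: differences are 2, 4, 6, … (increasing by 2 each time), so 3, 5, 9, 15, 23 → 33.
W: 2, -4, 8, -16, 32 → -64 (×(-2) each step).
Combining the parts gives [u=-34,v=33,w=-64].

[u=-34,v=33,w=-64]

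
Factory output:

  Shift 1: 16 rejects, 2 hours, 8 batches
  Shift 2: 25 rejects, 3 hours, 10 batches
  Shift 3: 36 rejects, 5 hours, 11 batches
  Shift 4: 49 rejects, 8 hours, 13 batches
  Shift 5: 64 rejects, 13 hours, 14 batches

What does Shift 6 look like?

81 rejects, 21 hours, 16 batches

Rejects: perfect squares: 4², 5², 6², …, so 16, 25, 36, 49, 64 → 81.
Hours goes 2, 3, 5, 8, 13 → 21 (each term is the sum of the two before it).
Batches: 8, 10, 11, 13, 14 → 16 (alternating steps +2, +1, +2, +1, …).
Combining the parts gives 81 rejects, 21 hours, 16 batches.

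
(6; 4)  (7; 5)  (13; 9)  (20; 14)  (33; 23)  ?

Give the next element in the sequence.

First slot goes 6, 7, 13, 20, 33 → 53 (each term is the sum of the two before it).
Second slot: 4, 5, 9, 14, 23 → 37 (each term is the sum of the two before it).
So the next element is (53; 37).

(53; 37)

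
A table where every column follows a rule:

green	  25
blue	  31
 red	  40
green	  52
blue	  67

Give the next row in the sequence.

red  85

Colour: repeats green → blue → red; green, blue, red, green, blue → red.
Second component: differences are 6, 9, 12, … (increasing by 3 each time), so 25, 31, 40, 52, 67 → 85.
Putting it together: red  85.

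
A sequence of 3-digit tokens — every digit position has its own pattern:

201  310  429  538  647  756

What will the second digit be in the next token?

6

First digit: +1 each step, mod 10, so 2, 3, 4, 5, 6, 7 → 8.
Second digit: +1 each step, mod 10; 0, 1, 2, 3, 4, 5 → 6.
For the third digit, −1 each step, mod 10: 1, 0, 9, 8, 7, 6 → 5.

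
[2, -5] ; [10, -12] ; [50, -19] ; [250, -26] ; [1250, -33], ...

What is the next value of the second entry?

First entry: 2, 10, 50, 250, 1250 → 6250 (×5 each step).
For the second entry, −7 each step: -5, -12, -19, -26, -33 → -40.

-40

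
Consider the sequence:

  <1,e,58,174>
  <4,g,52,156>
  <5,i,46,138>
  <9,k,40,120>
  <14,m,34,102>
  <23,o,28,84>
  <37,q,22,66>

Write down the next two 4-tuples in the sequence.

<60,s,16,48>, <97,u,10,30>

First part: each term is the sum of the two before it, so 1, 4, 5, 9, 14, 23, 37 → 60 → 97.
For the letter, letters move forward 2 places in the alphabet: e, g, i, k, m, o, q → s → u.
For the third part, −6 each step: 58, 52, 46, 40, 34, 28, 22 → 16 → 10.
For the fourth part, always 3 × the third part: 174, 156, 138, 120, 102, 84, 66 → 48 → 30.
So the next two 4-tuples are <60,s,16,48> and <97,u,10,30>.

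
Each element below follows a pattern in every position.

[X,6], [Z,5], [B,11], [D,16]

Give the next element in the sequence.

[F,27]

Letter: X, Z, B, D → F (letters move forward 2 places in the alphabet, wrapping Z→A).
Second entry: each term is the sum of the two before it, so 6, 5, 11, 16 → 27.
Combining the parts gives [F,27].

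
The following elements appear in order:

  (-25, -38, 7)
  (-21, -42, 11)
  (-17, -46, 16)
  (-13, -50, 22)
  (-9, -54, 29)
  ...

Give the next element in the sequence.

First entry goes -25, -21, -17, -13, -9 → -5 (+4 each step).
Second entry: −4 each step; -38, -42, -46, -50, -54 → -58.
For the third entry, differences are 4, 5, 6, … (increasing by 1 each time): 7, 11, 16, 22, 29 → 37.
Combining the parts gives (-5, -58, 37).

(-5, -58, 37)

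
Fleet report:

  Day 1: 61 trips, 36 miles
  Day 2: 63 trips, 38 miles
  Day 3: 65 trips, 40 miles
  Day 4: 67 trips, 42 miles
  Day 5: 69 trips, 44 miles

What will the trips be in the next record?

71

Trips — +2 each step: 61, 63, 65, 67, 69 → 71.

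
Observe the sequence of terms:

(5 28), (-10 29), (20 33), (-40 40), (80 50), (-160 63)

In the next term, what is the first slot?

For the first slot, ×(-2) each step: 5, -10, 20, -40, 80, -160 → 320.

320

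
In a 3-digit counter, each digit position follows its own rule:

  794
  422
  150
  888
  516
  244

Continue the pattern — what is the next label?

972

First digit: −3 each step, mod 10; 7, 4, 1, 8, 5, 2 → 9.
Second digit: +3 each step, mod 10; 9, 2, 5, 8, 1, 4 → 7.
Third digit: −2 each step, mod 10, so 4, 2, 0, 8, 6, 4 → 2.
Combining the parts gives 972.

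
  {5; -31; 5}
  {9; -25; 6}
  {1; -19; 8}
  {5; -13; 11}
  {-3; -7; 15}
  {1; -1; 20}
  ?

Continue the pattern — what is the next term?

{-7; 5; 26}

First value: alternating steps +4, −8, +4, −8, …; 5, 9, 1, 5, -3, 1 → -7.
For the second value, +6 each step: -31, -25, -19, -13, -7, -1 → 5.
For the third value, differences are 1, 2, 3, … (increasing by 1 each time): 5, 6, 8, 11, 15, 20 → 26.
Combining the parts gives {-7; 5; 26}.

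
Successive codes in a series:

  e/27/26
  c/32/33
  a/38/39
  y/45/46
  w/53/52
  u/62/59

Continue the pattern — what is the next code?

s/72/65

Letter: letters move back 2 places in the alphabet, wrapping A→Z; e, c, a, y, w, u → s.
Second component: differences are 5, 6, 7, … (increasing by 1 each time), so 27, 32, 38, 45, 53, 62 → 72.
Third component goes 26, 33, 39, 46, 52, 59 → 65 (alternating steps +7, +6, +7, +6, …).
Combining the parts gives s/72/65.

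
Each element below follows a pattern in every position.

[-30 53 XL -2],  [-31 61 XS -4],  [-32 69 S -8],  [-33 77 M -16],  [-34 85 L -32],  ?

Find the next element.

[-35 93 XL -64]

For the first slot, −1 each step: -30, -31, -32, -33, -34 → -35.
Second slot: 53, 61, 69, 77, 85 → 93 (+8 each step).
Size: runs through clothing sizes XS→XL; XL, XS, S, M, L → XL.
Fourth slot — ×2 each step: -2, -4, -8, -16, -32 → -64.
Combining the parts gives [-35 93 XL -64].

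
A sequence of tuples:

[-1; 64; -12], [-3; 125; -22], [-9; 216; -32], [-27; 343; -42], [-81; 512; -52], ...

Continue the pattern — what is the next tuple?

First entry goes -1, -3, -9, -27, -81 → -243 (×3 each step).
Second entry: perfect cubes: 4³, 5³, 6³, …; 64, 125, 216, 343, 512 → 729.
Third entry: −10 each step, so -12, -22, -32, -42, -52 → -62.
So the next tuple is [-243; 729; -62].

[-243; 729; -62]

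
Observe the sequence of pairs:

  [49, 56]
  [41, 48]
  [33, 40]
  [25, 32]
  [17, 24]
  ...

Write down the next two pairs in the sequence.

First part: −8 each step; 49, 41, 33, 25, 17 → 9 → 1.
Second part goes 56, 48, 40, 32, 24 → 16 → 8 (−8 each step).
Putting the parts together: [9, 16] and then [1, 8].

[9, 16], [1, 8]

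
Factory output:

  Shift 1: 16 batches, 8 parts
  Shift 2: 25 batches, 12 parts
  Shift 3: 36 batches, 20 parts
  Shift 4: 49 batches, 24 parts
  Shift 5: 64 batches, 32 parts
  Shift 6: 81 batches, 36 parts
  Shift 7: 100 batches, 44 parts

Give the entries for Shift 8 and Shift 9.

121 batches, 48 parts; 144 batches, 56 parts

Batches: perfect squares: 4², 5², 6², …, so 16, 25, 36, 49, 64, 81, 100 → 121 → 144.
Parts: alternating steps +4, +8, +4, +8, …, so 8, 12, 20, 24, 32, 36, 44 → 48 → 56.
Putting the parts together: 121 batches, 48 parts and then 144 batches, 56 parts.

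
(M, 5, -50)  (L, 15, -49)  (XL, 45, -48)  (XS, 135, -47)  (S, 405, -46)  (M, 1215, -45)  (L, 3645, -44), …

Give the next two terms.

(XL, 10935, -43), (XS, 32805, -42)

Size — repeats M → L → XL → XS → S: M, L, XL, XS, S, M, L → XL → XS.
For the second coordinate, ×3 each step: 5, 15, 45, 135, 405, 1215, 3645 → 10935 → 32805.
Third coordinate — +1 each step: -50, -49, -48, -47, -46, -45, -44 → -43 → -42.
So the next two terms are (XL, 10935, -43) and (XS, 32805, -42).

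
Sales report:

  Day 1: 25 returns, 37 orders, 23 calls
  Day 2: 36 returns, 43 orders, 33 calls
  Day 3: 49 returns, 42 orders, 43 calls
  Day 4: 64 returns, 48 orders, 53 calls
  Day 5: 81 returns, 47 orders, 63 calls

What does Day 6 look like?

100 returns, 53 orders, 73 calls

Returns: 25, 36, 49, 64, 81 → 100 (perfect squares: 5², 6², 7², …).
Orders: alternating steps +6, −1, +6, −1, …; 37, 43, 42, 48, 47 → 53.
Calls: +10 each step; 23, 33, 43, 53, 63 → 73.
Putting it together: 100 returns, 53 orders, 73 calls.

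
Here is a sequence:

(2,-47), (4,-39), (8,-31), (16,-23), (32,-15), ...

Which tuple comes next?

(64,-7)

First coordinate: 2, 4, 8, 16, 32 → 64 (×2 each step).
For the second coordinate, +8 each step: -47, -39, -31, -23, -15 → -7.
Combining the parts gives (64,-7).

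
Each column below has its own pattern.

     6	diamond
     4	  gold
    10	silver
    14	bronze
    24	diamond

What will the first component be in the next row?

38

First component: 6, 4, 10, 14, 24 → 38 (each term is the sum of the two before it).
Rank: repeats diamond → gold → silver → bronze, so diamond, gold, silver, bronze, diamond → gold.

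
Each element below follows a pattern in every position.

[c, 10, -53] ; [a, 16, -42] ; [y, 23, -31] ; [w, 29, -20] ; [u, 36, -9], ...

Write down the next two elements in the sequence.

[s, 42, 2], [q, 49, 13]

For the letter, letters move back 2 places in the alphabet, wrapping A→Z: c, a, y, w, u → s → q.
For the second slot, alternating steps +6, +7, +6, +7, …: 10, 16, 23, 29, 36 → 42 → 49.
Third slot: +11 each step; -53, -42, -31, -20, -9 → 2 → 13.
So the next two elements are [s, 42, 2] and [q, 49, 13].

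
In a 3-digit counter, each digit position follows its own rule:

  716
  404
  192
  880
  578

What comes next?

First digit goes 7, 4, 1, 8, 5 → 2 (−3 each step, mod 10).
For the second digit, −1 each step, mod 10: 1, 0, 9, 8, 7 → 6.
For the third digit, −2 each step, mod 10: 6, 4, 2, 0, 8 → 6.
Combining the parts gives 266.

266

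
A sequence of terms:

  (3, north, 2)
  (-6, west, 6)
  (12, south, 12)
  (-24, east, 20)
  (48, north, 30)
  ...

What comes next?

(-96, west, 42)

First value: 3, -6, 12, -24, 48 → -96 (×(-2) each step).
Direction: repeats north → west → south → east; north, west, south, east, north → west.
Third value — differences are 4, 6, 8, … (increasing by 2 each time): 2, 6, 12, 20, 30 → 42.
Putting it together: (-96, west, 42).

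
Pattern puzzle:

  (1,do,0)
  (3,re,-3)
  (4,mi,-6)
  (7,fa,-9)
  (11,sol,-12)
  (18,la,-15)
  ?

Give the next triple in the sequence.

(29,ti,-18)

First coordinate goes 1, 3, 4, 7, 11, 18 → 29 (each term is the sum of the two before it).
Note: do, re, mi, fa, sol, la → ti (runs through the solfège scale do→ti).
Third coordinate: −3 each step; 0, -3, -6, -9, -12, -15 → -18.
So the next triple is (29,ti,-18).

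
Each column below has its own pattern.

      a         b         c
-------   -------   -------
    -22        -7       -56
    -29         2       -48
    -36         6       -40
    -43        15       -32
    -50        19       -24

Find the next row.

Column a — −7 each step: -22, -29, -36, -43, -50 → -57.
For the column b, alternating steps +9, +4, +9, +4, …: -7, 2, 6, 15, 19 → 28.
Column c goes -56, -48, -40, -32, -24 → -16 (+8 each step).
So the next row is -57  28  -16.

-57  28  -16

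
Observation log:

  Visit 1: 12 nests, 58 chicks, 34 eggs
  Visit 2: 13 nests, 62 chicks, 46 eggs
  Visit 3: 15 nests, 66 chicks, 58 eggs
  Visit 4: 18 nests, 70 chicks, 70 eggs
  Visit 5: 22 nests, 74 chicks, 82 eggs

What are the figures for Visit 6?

For the nests, differences are 1, 2, 3, … (increasing by 1 each time): 12, 13, 15, 18, 22 → 27.
Chicks — +4 each step: 58, 62, 66, 70, 74 → 78.
Eggs — +12 each step: 34, 46, 58, 70, 82 → 94.
Combining the parts gives 27 nests, 78 chicks, 94 eggs.

27 nests, 78 chicks, 94 eggs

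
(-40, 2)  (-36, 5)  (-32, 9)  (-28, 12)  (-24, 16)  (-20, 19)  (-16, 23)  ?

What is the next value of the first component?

-12

First component: +4 each step, so -40, -36, -32, -28, -24, -20, -16 → -12.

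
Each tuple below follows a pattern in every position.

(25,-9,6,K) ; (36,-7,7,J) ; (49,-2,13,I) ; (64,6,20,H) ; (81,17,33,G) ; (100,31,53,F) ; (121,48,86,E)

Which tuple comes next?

First part: 25, 36, 49, 64, 81, 100, 121 → 144 (perfect squares: 5², 6², 7², …).
Second part: differences are 2, 5, 8, … (increasing by 3 each time); -9, -7, -2, 6, 17, 31, 48 → 68.
Third part goes 6, 7, 13, 20, 33, 53, 86 → 139 (each term is the sum of the two before it).
Letter goes K, J, I, H, G, F, E → D (letters move back 1 place in the alphabet).
So the next tuple is (144,68,139,D).

(144,68,139,D)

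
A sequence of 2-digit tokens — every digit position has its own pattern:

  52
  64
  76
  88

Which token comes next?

90

First digit: +1 each step, mod 10; 5, 6, 7, 8 → 9.
Second digit — +2 each step, mod 10: 2, 4, 6, 8 → 0.
Combining the parts gives 90.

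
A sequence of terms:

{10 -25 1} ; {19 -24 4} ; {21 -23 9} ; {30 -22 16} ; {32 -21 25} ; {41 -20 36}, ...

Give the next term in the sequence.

{43 -19 49}

For the first part, alternating steps +9, +2, +9, +2, …: 10, 19, 21, 30, 32, 41 → 43.
Second part goes -25, -24, -23, -22, -21, -20 → -19 (+1 each step).
Third part: perfect squares: 1², 2², 3², …, so 1, 4, 9, 16, 25, 36 → 49.
Combining the parts gives {43 -19 49}.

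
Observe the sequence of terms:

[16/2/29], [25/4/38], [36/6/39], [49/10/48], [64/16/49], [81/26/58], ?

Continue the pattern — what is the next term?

First entry goes 16, 25, 36, 49, 64, 81 → 100 (perfect squares: 4², 5², 6², …).
Second entry — each term is the sum of the two before it: 2, 4, 6, 10, 16, 26 → 42.
Third entry goes 29, 38, 39, 48, 49, 58 → 59 (alternating steps +9, +1, +9, +1, …).
So the next term is [100/42/59].

[100/42/59]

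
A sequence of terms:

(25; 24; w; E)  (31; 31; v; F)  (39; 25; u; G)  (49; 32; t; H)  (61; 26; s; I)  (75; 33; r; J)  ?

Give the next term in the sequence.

First value: differences are 6, 8, 10, … (increasing by 2 each time), so 25, 31, 39, 49, 61, 75 → 91.
Second value: alternating steps +7, −6, +7, −6, …; 24, 31, 25, 32, 26, 33 → 27.
First letter — letters move back 1 place in the alphabet: w, v, u, t, s, r → q.
Second letter: E, F, G, H, I, J → K (letters move forward 1 place in the alphabet).
Putting it together: (91; 27; q; K).

(91; 27; q; K)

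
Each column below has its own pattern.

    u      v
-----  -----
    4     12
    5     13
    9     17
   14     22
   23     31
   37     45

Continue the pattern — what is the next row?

60  68

Column u: each term is the sum of the two before it, so 4, 5, 9, 14, 23, 37 → 60.
Column v goes 12, 13, 17, 22, 31, 45 → 68 (always 8 more than the column u).
Combining the parts gives 60  68.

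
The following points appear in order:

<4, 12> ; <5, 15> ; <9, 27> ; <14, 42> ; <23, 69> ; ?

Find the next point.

First value: each term is the sum of the two before it, so 4, 5, 9, 14, 23 → 37.
Second value goes 12, 15, 27, 42, 69 → 111 (always 3 × the first value).
So the next point is <37, 111>.

<37, 111>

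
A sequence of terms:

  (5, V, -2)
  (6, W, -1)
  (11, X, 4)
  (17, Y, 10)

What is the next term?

First component — each term is the sum of the two before it: 5, 6, 11, 17 → 28.
Letter: letters move forward 1 place in the alphabet, so V, W, X, Y → Z.
Third component: always 7 less than the first component, so -2, -1, 4, 10 → 21.
Combining the parts gives (28, Z, 21).

(28, Z, 21)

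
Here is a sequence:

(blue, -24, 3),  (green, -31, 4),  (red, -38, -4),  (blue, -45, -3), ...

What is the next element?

Colour: repeats blue → green → red, so blue, green, red, blue → green.
Second slot — −7 each step: -24, -31, -38, -45 → -52.
Third slot: 3, 4, -4, -3 → -11 (alternating steps +1, −8, +1, −8, …).
So the next element is (green, -52, -11).

(green, -52, -11)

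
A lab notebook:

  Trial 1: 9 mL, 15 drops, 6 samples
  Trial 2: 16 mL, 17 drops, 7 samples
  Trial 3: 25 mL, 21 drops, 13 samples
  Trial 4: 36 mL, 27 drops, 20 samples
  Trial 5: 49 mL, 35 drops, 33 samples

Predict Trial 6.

ML: 9, 16, 25, 36, 49 → 64 (perfect squares: 3², 4², 5², …).
Drops: 15, 17, 21, 27, 35 → 45 (differences are 2, 4, 6, … (increasing by 2 each time)).
Samples — each term is the sum of the two before it: 6, 7, 13, 20, 33 → 53.
So the next row is 64 mL, 45 drops, 53 samples.

64 mL, 45 drops, 53 samples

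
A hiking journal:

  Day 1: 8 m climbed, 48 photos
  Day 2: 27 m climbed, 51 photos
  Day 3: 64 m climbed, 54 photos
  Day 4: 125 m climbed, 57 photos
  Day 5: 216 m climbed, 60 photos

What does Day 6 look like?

343 m climbed, 63 photos

M climbed: 8, 27, 64, 125, 216 → 343 (perfect cubes: 2³, 3³, 4³, …).
Photos — +3 each step: 48, 51, 54, 57, 60 → 63.
Putting it together: 343 m climbed, 63 photos.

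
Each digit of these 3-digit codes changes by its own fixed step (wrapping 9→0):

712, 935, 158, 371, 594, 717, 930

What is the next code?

153

For the first digit, +2 each step, mod 10: 7, 9, 1, 3, 5, 7, 9 → 1.
Second digit: +2 each step, mod 10; 1, 3, 5, 7, 9, 1, 3 → 5.
Third digit: 2, 5, 8, 1, 4, 7, 0 → 3 (+3 each step, mod 10).
Combining the parts gives 153.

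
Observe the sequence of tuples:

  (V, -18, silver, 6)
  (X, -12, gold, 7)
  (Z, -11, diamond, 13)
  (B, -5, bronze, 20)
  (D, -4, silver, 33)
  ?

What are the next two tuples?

(F, 2, gold, 53), (H, 3, diamond, 86)

Letter goes V, X, Z, B, D → F → H (letters move forward 2 places in the alphabet, wrapping Z→A).
Second slot goes -18, -12, -11, -5, -4 → 2 → 3 (alternating steps +6, +1, +6, +1, …).
Rank — repeats silver → gold → diamond → bronze: silver, gold, diamond, bronze, silver → gold → diamond.
Fourth slot — each term is the sum of the two before it: 6, 7, 13, 20, 33 → 53 → 86.
Putting the parts together: (F, 2, gold, 53) and then (H, 3, diamond, 86).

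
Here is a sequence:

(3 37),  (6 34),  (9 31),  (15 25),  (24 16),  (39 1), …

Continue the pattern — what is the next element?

(63 -23)

First value goes 3, 6, 9, 15, 24, 39 → 63 (each term is the sum of the two before it).
Second value: 37, 34, 31, 25, 16, 1 → -23 (together with the first value always sums to 40).
Combining the parts gives (63 -23).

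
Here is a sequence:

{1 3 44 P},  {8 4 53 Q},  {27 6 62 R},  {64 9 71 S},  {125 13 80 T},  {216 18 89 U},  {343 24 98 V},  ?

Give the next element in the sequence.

First entry: 1, 8, 27, 64, 125, 216, 343 → 512 (perfect cubes: 1³, 2³, 3³, …).
Second entry — differences are 1, 2, 3, … (increasing by 1 each time): 3, 4, 6, 9, 13, 18, 24 → 31.
Third entry: 44, 53, 62, 71, 80, 89, 98 → 107 (+9 each step).
Letter — letters move forward 1 place in the alphabet: P, Q, R, S, T, U, V → W.
Putting it together: {512 31 107 W}.

{512 31 107 W}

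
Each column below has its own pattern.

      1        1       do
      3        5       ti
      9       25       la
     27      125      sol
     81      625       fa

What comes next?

243  3125  mi

First component: 1, 3, 9, 27, 81 → 243 (×3 each step).
For the second component, ×5 each step: 1, 5, 25, 125, 625 → 3125.
Note — runs backward through the solfège scale do→ti: do, ti, la, sol, fa → mi.
Combining the parts gives 243  3125  mi.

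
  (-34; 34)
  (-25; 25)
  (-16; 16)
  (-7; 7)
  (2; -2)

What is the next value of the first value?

11

First value: +9 each step; -34, -25, -16, -7, 2 → 11.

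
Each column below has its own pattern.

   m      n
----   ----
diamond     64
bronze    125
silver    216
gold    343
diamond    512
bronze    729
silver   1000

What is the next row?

Column m goes diamond, bronze, silver, gold, diamond, bronze, silver → gold (repeats diamond → bronze → silver → gold).
Column n: perfect cubes: 4³, 5³, 6³, …; 64, 125, 216, 343, 512, 729, 1000 → 1331.
So the next row is gold  1331.

gold  1331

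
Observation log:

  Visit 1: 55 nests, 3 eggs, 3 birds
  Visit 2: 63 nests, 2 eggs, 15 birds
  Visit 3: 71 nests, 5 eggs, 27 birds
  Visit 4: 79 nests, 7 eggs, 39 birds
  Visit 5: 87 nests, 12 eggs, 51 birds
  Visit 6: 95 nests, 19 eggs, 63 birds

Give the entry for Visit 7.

Nests: +8 each step; 55, 63, 71, 79, 87, 95 → 103.
Eggs: each term is the sum of the two before it, so 3, 2, 5, 7, 12, 19 → 31.
Birds: +12 each step, so 3, 15, 27, 39, 51, 63 → 75.
Combining the parts gives 103 nests, 31 eggs, 75 birds.

103 nests, 31 eggs, 75 birds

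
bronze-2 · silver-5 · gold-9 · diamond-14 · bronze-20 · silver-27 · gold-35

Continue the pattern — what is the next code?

Rank: repeats bronze → silver → gold → diamond, so bronze, silver, gold, diamond, bronze, silver, gold → diamond.
Second component: 2, 5, 9, 14, 20, 27, 35 → 44 (differences are 3, 4, 5, … (increasing by 1 each time)).
Putting it together: diamond-44.

diamond-44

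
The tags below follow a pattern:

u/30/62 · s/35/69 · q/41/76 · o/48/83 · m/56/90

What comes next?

Letter — letters move back 2 places in the alphabet: u, s, q, o, m → k.
Second component: differences are 5, 6, 7, … (increasing by 1 each time), so 30, 35, 41, 48, 56 → 65.
Third component: +7 each step, so 62, 69, 76, 83, 90 → 97.
Putting it together: k/65/97.

k/65/97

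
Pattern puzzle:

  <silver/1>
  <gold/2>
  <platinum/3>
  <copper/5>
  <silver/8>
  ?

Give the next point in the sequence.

For the metal, repeats silver → gold → platinum → copper: silver, gold, platinum, copper, silver → gold.
For the second component, each term is the sum of the two before it: 1, 2, 3, 5, 8 → 13.
So the next point is <gold/13>.

<gold/13>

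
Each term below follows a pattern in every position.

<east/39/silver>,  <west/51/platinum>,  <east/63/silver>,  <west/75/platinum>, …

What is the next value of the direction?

east

Direction: alternates east ↔ west, so east, west, east, west → east.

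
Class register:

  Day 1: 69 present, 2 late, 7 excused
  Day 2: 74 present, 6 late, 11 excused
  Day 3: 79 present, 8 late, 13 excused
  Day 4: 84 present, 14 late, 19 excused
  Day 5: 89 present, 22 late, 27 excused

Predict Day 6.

Present goes 69, 74, 79, 84, 89 → 94 (+5 each step).
Late goes 2, 6, 8, 14, 22 → 36 (each term is the sum of the two before it).
Excused goes 7, 11, 13, 19, 27 → 41 (always 5 more than the late).
Putting it together: 94 present, 36 late, 41 excused.

94 present, 36 late, 41 excused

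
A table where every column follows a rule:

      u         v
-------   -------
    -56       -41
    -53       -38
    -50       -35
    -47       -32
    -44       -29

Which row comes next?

Column u goes -56, -53, -50, -47, -44 → -41 (+3 each step).
Column v goes -41, -38, -35, -32, -29 → -26 (+3 each step).
Putting it together: -41  -26.

-41  -26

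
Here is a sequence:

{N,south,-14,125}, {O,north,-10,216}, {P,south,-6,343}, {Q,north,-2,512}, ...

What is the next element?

Letter — letters move forward 1 place in the alphabet: N, O, P, Q → R.
Direction: alternates south ↔ north; south, north, south, north → south.
Third coordinate: -14, -10, -6, -2 → 2 (+4 each step).
Fourth coordinate: perfect cubes: 5³, 6³, 7³, …; 125, 216, 343, 512 → 729.
So the next element is {R,south,2,729}.

{R,south,2,729}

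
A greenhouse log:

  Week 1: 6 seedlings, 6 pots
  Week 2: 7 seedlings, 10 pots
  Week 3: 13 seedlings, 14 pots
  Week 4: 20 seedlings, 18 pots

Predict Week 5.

Seedlings: 6, 7, 13, 20 → 33 (each term is the sum of the two before it).
Pots — +4 each step: 6, 10, 14, 18 → 22.
So the next record is 33 seedlings, 22 pots.

33 seedlings, 22 pots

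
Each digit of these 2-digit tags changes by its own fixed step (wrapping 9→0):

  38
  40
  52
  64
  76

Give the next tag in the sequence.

88

First digit: 3, 4, 5, 6, 7 → 8 (+1 each step, mod 10).
Second digit: 8, 0, 2, 4, 6 → 8 (+2 each step, mod 10).
Putting it together: 88.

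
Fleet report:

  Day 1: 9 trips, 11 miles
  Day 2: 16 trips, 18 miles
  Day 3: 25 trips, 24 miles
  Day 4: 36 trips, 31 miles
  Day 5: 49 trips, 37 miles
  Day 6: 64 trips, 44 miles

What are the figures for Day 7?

Trips — perfect squares: 3², 4², 5², …: 9, 16, 25, 36, 49, 64 → 81.
Miles: alternating steps +7, +6, +7, +6, …; 11, 18, 24, 31, 37, 44 → 50.
Putting it together: 81 trips, 50 miles.

81 trips, 50 miles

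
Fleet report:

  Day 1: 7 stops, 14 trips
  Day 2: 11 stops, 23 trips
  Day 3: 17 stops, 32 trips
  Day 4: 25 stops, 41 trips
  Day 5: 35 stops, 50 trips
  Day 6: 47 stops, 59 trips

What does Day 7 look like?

61 stops, 68 trips

Stops: differences are 4, 6, 8, … (increasing by 2 each time); 7, 11, 17, 25, 35, 47 → 61.
Trips: +9 each step, so 14, 23, 32, 41, 50, 59 → 68.
Combining the parts gives 61 stops, 68 trips.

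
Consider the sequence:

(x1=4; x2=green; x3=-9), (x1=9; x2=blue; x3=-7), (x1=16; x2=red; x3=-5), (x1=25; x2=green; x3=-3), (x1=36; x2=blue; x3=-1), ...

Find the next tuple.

(x1=49; x2=red; x3=1)

X1 — perfect squares: 2², 3², 4², …: 4, 9, 16, 25, 36 → 49.
X2: repeats green → blue → red; green, blue, red, green, blue → red.
X3: -9, -7, -5, -3, -1 → 1 (+2 each step).
Putting it together: (x1=49; x2=red; x3=1).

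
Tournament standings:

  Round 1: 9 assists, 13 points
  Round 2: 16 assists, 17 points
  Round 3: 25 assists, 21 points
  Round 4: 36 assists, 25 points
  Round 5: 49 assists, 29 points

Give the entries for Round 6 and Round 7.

64 assists, 33 points; 81 assists, 37 points

Assists: perfect squares: 3², 4², 5², …, so 9, 16, 25, 36, 49 → 64 → 81.
Points: 13, 17, 21, 25, 29 → 33 → 37 (+4 each step).
Putting the parts together: 64 assists, 33 points and then 81 assists, 37 points.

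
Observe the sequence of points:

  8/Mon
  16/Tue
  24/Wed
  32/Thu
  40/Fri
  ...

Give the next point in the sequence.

48/Sat

For the first slot, +8 each step: 8, 16, 24, 32, 40 → 48.
Day — runs through the weekdays Mon→Sun: Mon, Tue, Wed, Thu, Fri → Sat.
So the next point is 48/Sat.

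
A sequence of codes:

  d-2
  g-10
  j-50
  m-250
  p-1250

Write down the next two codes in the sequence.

s-6250 then v-31250

Letter: letters move forward 3 places in the alphabet, so d, g, j, m, p → s → v.
Second component: ×5 each step; 2, 10, 50, 250, 1250 → 6250 → 31250.
Putting the parts together: s-6250 and then v-31250.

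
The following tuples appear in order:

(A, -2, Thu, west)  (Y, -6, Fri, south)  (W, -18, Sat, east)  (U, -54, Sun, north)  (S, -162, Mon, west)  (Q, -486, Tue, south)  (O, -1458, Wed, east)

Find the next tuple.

Letter — letters move back 2 places in the alphabet, wrapping A→Z: A, Y, W, U, S, Q, O → M.
Second slot goes -2, -6, -18, -54, -162, -486, -1458 → -4374 (×3 each step).
Day — runs through the weekdays Mon→Sun: Thu, Fri, Sat, Sun, Mon, Tue, Wed → Thu.
Direction — repeats west → south → east → north: west, south, east, north, west, south, east → north.
So the next tuple is (M, -4374, Thu, north).

(M, -4374, Thu, north)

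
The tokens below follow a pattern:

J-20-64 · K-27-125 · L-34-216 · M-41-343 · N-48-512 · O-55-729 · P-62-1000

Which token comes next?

Q-69-1331

Letter: J, K, L, M, N, O, P → Q (letters move forward 1 place in the alphabet).
Second component goes 20, 27, 34, 41, 48, 55, 62 → 69 (+7 each step).
Third component: perfect cubes: 4³, 5³, 6³, …, so 64, 125, 216, 343, 512, 729, 1000 → 1331.
So the next token is Q-69-1331.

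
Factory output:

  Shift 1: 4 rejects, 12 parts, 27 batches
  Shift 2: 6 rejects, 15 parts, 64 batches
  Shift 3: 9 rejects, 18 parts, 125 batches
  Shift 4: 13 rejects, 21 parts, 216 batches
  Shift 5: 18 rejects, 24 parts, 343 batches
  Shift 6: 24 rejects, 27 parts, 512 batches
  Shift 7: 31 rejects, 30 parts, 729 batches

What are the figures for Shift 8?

39 rejects, 33 parts, 1000 batches

Rejects: 4, 6, 9, 13, 18, 24, 31 → 39 (differences are 2, 3, 4, … (increasing by 1 each time)).
Parts: +3 each step; 12, 15, 18, 21, 24, 27, 30 → 33.
Batches goes 27, 64, 125, 216, 343, 512, 729 → 1000 (perfect cubes: 3³, 4³, 5³, …).
Putting it together: 39 rejects, 33 parts, 1000 batches.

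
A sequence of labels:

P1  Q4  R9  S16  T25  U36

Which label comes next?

V49

Letter: P, Q, R, S, T, U → V (letters move forward 1 place in the alphabet).
Second component: perfect squares: 1², 2², 3², …, so 1, 4, 9, 16, 25, 36 → 49.
Combining the parts gives V49.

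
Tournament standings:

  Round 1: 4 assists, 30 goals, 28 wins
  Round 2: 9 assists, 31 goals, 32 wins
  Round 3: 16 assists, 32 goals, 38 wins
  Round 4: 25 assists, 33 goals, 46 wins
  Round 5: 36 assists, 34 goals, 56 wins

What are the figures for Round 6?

49 assists, 35 goals, 68 wins

Assists goes 4, 9, 16, 25, 36 → 49 (perfect squares: 2², 3², 4², …).
Goals: 30, 31, 32, 33, 34 → 35 (+1 each step).
Wins goes 28, 32, 38, 46, 56 → 68 (differences are 4, 6, 8, … (increasing by 2 each time)).
So the next line is 49 assists, 35 goals, 68 wins.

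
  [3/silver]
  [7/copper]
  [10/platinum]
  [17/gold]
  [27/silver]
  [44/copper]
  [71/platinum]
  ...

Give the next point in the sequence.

[115/gold]

For the first part, each term is the sum of the two before it: 3, 7, 10, 17, 27, 44, 71 → 115.
Metal: repeats silver → copper → platinum → gold; silver, copper, platinum, gold, silver, copper, platinum → gold.
Combining the parts gives [115/gold].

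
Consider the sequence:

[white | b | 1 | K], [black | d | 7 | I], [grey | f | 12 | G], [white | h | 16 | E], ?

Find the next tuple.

Shade goes white, black, grey, white → black (repeats white → black → grey).
First letter: letters move forward 2 places in the alphabet, so b, d, f, h → j.
Third component: differences are 6, 5, 4, … (decreasing by 1 each time), so 1, 7, 12, 16 → 19.
Second letter goes K, I, G, E → C (letters move back 2 places in the alphabet).
Combining the parts gives [black | j | 19 | C].

[black | j | 19 | C]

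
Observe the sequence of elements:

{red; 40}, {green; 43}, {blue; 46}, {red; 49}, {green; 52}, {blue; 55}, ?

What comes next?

{red; 58}

Colour: repeats red → green → blue; red, green, blue, red, green, blue → red.
Second coordinate goes 40, 43, 46, 49, 52, 55 → 58 (+3 each step).
Combining the parts gives {red; 58}.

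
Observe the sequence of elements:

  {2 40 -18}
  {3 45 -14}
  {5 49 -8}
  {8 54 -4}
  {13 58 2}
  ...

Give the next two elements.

For the first slot, each term is the sum of the two before it: 2, 3, 5, 8, 13 → 21 → 34.
Second slot — alternating steps +5, +4, +5, +4, …: 40, 45, 49, 54, 58 → 63 → 67.
Third slot: -18, -14, -8, -4, 2 → 6 → 12 (alternating steps +4, +6, +4, +6, …).
So the next two elements are {21 63 6} and {34 67 12}.

{21 63 6}, {34 67 12}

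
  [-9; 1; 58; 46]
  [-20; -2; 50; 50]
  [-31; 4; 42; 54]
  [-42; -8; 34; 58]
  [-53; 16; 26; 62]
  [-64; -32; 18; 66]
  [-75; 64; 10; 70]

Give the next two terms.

[-86; -128; 2; 74], [-97; 256; -6; 78]

First coordinate: −11 each step; -9, -20, -31, -42, -53, -64, -75 → -86 → -97.
Second coordinate: ×(-2) each step, so 1, -2, 4, -8, 16, -32, 64 → -128 → 256.
Third coordinate: 58, 50, 42, 34, 26, 18, 10 → 2 → -6 (−8 each step).
Fourth coordinate — +4 each step: 46, 50, 54, 58, 62, 66, 70 → 74 → 78.
Putting the parts together: [-86; -128; 2; 74] and then [-97; 256; -6; 78].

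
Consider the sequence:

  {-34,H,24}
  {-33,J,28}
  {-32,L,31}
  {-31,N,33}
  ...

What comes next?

{-30,P,34}

First entry goes -34, -33, -32, -31 → -30 (+1 each step).
Letter: letters move forward 2 places in the alphabet, so H, J, L, N → P.
Third entry goes 24, 28, 31, 33 → 34 (differences are 4, 3, 2, … (decreasing by 1 each time)).
Putting it together: {-30,P,34}.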